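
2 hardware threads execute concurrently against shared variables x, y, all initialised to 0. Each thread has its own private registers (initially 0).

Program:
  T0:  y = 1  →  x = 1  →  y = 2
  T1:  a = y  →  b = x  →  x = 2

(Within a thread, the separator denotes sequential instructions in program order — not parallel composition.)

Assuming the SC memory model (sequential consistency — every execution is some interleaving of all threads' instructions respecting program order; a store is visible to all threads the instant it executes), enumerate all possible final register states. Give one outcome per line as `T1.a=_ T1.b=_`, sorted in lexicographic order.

T1.a=0 T1.b=0
T1.a=0 T1.b=1
T1.a=1 T1.b=0
T1.a=1 T1.b=1
T1.a=2 T1.b=1

outcome vector order: (T1.a,T1.b)
|SC outcomes| = 5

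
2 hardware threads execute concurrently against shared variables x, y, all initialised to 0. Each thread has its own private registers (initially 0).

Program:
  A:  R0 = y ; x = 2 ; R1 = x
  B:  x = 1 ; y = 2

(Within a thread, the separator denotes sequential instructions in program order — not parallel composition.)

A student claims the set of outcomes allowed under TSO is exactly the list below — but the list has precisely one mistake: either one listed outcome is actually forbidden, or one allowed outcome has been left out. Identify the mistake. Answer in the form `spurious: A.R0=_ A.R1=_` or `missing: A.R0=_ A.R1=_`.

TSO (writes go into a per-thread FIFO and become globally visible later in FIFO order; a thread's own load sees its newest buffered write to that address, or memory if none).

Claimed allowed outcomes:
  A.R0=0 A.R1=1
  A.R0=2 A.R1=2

outcome vector order: (A.R0,A.R1)
TSO (3): (0,1) (0,2) (2,2)
TSO∖claimed = {(0,2)}

missing: A.R0=0 A.R1=2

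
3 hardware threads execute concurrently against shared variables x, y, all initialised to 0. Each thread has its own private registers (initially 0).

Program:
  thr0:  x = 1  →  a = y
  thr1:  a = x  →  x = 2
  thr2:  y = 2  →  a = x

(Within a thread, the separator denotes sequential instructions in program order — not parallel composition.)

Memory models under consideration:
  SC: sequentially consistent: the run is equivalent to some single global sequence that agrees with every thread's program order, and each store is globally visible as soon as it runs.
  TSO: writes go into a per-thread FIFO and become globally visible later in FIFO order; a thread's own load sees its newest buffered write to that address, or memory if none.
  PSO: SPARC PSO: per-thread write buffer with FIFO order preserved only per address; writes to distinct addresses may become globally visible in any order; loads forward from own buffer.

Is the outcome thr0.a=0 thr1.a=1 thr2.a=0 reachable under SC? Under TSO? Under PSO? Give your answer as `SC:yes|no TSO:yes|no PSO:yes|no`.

SC:no TSO:yes PSO:yes

outcome vector order: (thr0.a,thr1.a,thr2.a)
[SC] allowed = {<0 0 1>; <0 0 2>; <0 1 1>; <0 1 2>; <2 0 0>; <2 0 1>; <2 0 2>; <2 1 0>; <2 1 1>; <2 1 2>}
[TSO] allowed = {<0 0 0>; <0 0 1>; <0 0 2>; <0 1 0>; <0 1 1>; <0 1 2>; <2 0 0>; <2 0 1>; <2 0 2>; <2 1 0>; <2 1 1>; <2 1 2>}
[PSO] allowed = {<0 0 0>; <0 0 1>; <0 0 2>; <0 1 0>; <0 1 1>; <0 1 2>; <2 0 0>; <2 0 1>; <2 0 2>; <2 1 0>; <2 1 1>; <2 1 2>}
target <0 1 0> ∈ {TSO,PSO}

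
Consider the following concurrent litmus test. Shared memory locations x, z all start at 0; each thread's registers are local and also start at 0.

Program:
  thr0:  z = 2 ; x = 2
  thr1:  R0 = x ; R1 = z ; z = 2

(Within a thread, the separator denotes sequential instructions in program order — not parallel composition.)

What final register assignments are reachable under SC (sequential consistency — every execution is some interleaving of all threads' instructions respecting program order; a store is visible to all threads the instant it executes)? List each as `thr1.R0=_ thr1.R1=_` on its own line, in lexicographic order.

outcome vector order: (thr1.R0,thr1.R1)
|SC outcomes| = 3

thr1.R0=0 thr1.R1=0
thr1.R0=0 thr1.R1=2
thr1.R0=2 thr1.R1=2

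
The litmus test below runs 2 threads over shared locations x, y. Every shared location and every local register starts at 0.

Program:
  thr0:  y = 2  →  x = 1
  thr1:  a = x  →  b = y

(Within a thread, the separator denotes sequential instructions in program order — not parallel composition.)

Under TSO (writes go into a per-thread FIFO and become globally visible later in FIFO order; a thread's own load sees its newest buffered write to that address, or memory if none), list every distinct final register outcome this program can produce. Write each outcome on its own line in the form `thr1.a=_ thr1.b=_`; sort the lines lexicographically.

thr1.a=0 thr1.b=0
thr1.a=0 thr1.b=2
thr1.a=1 thr1.b=2

outcome vector order: (thr1.a,thr1.b)
|TSO outcomes| = 3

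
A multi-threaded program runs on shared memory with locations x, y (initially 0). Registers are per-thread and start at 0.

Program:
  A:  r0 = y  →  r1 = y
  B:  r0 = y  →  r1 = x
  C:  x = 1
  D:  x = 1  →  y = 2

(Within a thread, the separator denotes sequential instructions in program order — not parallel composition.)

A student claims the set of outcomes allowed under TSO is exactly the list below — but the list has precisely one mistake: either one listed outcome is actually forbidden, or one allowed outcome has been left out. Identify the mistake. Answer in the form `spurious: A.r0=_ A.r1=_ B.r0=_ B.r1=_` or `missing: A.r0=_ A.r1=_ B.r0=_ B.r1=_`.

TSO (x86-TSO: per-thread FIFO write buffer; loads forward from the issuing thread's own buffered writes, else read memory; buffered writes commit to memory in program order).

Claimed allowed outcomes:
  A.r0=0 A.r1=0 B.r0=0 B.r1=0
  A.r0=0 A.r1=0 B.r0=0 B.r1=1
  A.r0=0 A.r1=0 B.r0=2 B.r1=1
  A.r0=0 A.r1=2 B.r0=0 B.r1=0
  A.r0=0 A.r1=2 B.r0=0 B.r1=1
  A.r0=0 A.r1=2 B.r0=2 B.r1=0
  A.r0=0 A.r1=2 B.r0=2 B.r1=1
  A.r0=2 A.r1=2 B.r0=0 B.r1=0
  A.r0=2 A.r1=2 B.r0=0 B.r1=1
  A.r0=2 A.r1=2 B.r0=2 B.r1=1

spurious: A.r0=0 A.r1=2 B.r0=2 B.r1=0

outcome vector order: (A.r0,A.r1,B.r0,B.r1)
TSO: 9 outcomes — {(0,0,0,0), (0,0,0,1), (0,0,2,1), (0,2,0,0), (0,2,0,1), (0,2,2,1), (2,2,0,0), (2,2,0,1), (2,2,2,1)}
claimed∖TSO = {(0,2,2,0)}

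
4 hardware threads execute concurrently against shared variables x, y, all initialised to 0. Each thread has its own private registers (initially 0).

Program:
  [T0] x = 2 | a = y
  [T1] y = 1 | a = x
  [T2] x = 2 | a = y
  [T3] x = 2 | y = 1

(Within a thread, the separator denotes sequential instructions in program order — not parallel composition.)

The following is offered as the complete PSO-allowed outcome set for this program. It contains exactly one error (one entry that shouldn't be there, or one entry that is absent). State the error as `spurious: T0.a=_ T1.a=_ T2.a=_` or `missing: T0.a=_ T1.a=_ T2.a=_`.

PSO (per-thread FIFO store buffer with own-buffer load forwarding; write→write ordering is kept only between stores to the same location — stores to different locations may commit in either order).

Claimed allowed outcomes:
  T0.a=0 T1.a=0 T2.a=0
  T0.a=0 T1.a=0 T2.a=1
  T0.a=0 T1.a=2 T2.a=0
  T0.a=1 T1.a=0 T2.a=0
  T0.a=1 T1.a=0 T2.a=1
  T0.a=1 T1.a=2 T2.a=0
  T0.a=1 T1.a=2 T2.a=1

missing: T0.a=0 T1.a=2 T2.a=1

outcome vector order: (T0.a,T1.a,T2.a)
PSO (8): 000; 001; 020; 021; 100; 101; 120; 121
PSO∖claimed = {021}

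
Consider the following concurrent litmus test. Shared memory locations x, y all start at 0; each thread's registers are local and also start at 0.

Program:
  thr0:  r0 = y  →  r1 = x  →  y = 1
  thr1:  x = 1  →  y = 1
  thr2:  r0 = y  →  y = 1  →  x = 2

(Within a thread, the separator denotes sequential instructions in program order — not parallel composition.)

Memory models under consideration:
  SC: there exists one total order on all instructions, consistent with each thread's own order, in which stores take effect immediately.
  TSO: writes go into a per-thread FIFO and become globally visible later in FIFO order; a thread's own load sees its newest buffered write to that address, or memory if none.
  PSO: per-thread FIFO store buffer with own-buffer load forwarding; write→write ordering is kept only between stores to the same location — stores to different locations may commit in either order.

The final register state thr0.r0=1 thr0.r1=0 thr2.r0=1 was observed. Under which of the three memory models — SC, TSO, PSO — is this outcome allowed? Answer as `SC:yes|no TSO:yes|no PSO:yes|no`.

outcome vector order: (thr0.r0,thr0.r1,thr2.r0)
[SC] allowed = {(0,0,0); (0,0,1); (0,1,0); (0,1,1); (0,2,0); (0,2,1); (1,0,0); (1,1,0); (1,1,1); (1,2,0); (1,2,1)}
[TSO] allowed = {(0,0,0); (0,0,1); (0,1,0); (0,1,1); (0,2,0); (0,2,1); (1,0,0); (1,1,0); (1,1,1); (1,2,0); (1,2,1)}
[PSO] allowed = {(0,0,0); (0,0,1); (0,1,0); (0,1,1); (0,2,0); (0,2,1); (1,0,0); (1,0,1); (1,1,0); (1,1,1); (1,2,0); (1,2,1)}
target (1,0,1) ∈ {PSO}

SC:no TSO:no PSO:yes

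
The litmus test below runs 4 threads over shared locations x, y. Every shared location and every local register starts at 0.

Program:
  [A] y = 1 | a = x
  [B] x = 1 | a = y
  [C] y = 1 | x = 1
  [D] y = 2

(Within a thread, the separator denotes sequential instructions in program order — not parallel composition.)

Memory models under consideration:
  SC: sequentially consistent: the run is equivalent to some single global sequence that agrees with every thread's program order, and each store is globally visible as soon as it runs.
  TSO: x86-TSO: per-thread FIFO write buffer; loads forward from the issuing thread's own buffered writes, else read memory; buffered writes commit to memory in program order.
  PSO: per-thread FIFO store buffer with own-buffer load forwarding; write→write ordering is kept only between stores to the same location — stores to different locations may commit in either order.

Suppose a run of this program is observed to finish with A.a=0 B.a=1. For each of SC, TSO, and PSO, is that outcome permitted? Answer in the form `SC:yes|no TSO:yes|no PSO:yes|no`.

outcome vector order: (A.a,B.a)
SC: 5 outcomes — {<0 1>; <0 2>; <1 0>; <1 1>; <1 2>}
TSO: 6 outcomes — {<0 0>; <0 1>; <0 2>; <1 0>; <1 1>; <1 2>}
PSO: 6 outcomes — {<0 0>; <0 1>; <0 2>; <1 0>; <1 1>; <1 2>}
target <0 1> ∈ {SC,TSO,PSO}

SC:yes TSO:yes PSO:yes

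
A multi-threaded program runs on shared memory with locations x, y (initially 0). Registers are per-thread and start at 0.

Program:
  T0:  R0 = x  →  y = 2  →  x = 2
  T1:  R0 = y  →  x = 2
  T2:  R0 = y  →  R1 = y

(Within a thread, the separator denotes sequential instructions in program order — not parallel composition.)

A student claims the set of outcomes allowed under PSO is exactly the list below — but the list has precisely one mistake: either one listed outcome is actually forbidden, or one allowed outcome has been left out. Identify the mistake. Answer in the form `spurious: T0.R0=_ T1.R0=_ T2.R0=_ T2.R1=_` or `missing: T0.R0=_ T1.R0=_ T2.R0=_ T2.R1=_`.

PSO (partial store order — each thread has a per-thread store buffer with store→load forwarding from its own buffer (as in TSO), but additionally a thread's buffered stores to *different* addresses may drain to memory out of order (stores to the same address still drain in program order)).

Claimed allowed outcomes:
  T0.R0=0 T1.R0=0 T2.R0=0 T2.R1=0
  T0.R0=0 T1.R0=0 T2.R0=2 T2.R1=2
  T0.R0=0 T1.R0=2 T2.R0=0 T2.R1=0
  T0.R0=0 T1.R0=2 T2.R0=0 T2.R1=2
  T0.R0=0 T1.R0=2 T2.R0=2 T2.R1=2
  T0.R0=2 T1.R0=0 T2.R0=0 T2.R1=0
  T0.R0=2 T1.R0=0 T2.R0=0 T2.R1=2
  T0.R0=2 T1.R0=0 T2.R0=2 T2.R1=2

outcome vector order: (T0.R0,T1.R0,T2.R0,T2.R1)
[PSO] allowed = {<0 0 0 0> <0 0 0 2> <0 0 2 2> <0 2 0 0> <0 2 0 2> <0 2 2 2> <2 0 0 0> <2 0 0 2> <2 0 2 2>}
PSO∖claimed = {<0 0 0 2>}

missing: T0.R0=0 T1.R0=0 T2.R0=0 T2.R1=2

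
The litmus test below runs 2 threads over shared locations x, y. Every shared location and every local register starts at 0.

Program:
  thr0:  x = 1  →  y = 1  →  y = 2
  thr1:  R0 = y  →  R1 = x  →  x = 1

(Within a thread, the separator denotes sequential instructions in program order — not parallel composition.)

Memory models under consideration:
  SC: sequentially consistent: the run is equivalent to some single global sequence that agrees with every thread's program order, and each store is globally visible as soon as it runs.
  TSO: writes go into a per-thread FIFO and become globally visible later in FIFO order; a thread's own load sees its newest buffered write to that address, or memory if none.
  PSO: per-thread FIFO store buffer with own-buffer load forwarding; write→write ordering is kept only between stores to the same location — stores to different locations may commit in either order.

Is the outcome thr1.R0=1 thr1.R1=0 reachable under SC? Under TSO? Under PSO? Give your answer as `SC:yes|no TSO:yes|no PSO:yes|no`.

outcome vector order: (thr1.R0,thr1.R1)
SC: 4 outcomes — {(0,0), (0,1), (1,1), (2,1)}
TSO: 4 outcomes — {(0,0), (0,1), (1,1), (2,1)}
PSO: 6 outcomes — {(0,0), (0,1), (1,0), (1,1), (2,0), (2,1)}
target (1,0) ∈ {PSO}

SC:no TSO:no PSO:yes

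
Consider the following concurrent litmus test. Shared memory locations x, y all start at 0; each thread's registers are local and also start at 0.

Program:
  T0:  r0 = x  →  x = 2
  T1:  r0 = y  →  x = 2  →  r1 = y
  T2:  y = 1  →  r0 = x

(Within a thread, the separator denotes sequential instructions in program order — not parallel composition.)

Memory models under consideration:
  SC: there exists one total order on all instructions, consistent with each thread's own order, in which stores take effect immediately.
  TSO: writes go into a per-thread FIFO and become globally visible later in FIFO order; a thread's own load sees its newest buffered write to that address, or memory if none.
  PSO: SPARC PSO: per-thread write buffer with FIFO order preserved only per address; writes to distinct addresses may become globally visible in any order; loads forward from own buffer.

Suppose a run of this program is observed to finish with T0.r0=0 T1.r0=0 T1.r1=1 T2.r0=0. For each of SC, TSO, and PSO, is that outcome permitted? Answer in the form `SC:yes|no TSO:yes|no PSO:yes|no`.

outcome vector order: (T0.r0,T1.r0,T1.r1,T2.r0)
SC: 10 outcomes — {0002 0010 0012 0110 0112 2002 2010 2012 2110 2112}
TSO: 12 outcomes — {0000 0002 0010 0012 0110 0112 2000 2002 2010 2012 2110 2112}
PSO: 12 outcomes — {0000 0002 0010 0012 0110 0112 2000 2002 2010 2012 2110 2112}
target 0010 ∈ {SC,TSO,PSO}

SC:yes TSO:yes PSO:yes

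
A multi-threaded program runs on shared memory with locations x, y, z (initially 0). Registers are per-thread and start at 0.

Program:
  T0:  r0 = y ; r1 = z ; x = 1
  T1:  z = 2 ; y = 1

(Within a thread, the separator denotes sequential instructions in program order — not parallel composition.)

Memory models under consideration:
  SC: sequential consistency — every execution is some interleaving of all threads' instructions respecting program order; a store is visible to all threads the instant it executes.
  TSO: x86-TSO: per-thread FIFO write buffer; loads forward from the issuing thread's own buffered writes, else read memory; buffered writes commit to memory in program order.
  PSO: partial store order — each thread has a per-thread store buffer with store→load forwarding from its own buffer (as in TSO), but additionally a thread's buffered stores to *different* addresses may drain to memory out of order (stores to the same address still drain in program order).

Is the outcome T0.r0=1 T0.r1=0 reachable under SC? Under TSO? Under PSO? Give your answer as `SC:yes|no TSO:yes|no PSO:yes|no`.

outcome vector order: (T0.r0,T0.r1)
[SC] allowed = {<0 0> <0 2> <1 2>}
[TSO] allowed = {<0 0> <0 2> <1 2>}
[PSO] allowed = {<0 0> <0 2> <1 0> <1 2>}
target <1 0> ∈ {PSO}

SC:no TSO:no PSO:yes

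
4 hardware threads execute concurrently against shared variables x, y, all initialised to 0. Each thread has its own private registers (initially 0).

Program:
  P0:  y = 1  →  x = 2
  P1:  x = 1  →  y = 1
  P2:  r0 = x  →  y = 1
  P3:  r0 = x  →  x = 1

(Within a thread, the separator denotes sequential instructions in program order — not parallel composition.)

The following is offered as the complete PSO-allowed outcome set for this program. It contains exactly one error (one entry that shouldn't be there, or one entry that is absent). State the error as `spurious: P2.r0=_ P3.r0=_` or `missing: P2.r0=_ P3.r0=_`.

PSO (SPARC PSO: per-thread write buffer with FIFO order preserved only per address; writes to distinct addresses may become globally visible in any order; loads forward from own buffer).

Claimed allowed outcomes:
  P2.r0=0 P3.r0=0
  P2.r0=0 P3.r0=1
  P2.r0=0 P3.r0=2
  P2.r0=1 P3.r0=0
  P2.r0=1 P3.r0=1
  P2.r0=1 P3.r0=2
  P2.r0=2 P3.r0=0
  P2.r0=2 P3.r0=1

missing: P2.r0=2 P3.r0=2

outcome vector order: (P2.r0,P3.r0)
[PSO] allowed = {<0 0> <0 1> <0 2> <1 0> <1 1> <1 2> <2 0> <2 1> <2 2>}
PSO∖claimed = {<2 2>}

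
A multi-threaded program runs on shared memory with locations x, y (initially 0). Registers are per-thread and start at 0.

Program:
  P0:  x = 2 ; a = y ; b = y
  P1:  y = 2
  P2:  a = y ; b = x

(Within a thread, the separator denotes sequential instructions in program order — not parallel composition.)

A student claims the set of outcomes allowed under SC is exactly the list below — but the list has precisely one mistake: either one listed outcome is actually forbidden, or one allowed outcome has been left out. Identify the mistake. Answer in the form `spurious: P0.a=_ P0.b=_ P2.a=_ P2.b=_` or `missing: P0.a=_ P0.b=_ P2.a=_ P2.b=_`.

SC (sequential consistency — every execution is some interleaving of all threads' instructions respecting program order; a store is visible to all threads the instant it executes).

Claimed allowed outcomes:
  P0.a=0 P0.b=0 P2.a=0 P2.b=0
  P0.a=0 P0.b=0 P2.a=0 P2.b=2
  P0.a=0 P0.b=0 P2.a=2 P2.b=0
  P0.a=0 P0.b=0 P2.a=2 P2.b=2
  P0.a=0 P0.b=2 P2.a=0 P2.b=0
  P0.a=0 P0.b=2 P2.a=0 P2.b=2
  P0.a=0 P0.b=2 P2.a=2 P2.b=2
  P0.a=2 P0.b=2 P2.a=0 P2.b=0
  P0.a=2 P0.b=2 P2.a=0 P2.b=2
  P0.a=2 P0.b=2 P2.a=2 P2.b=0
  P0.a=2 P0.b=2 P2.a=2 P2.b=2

spurious: P0.a=0 P0.b=0 P2.a=2 P2.b=0

outcome vector order: (P0.a,P0.b,P2.a,P2.b)
SC (10): <0 0 0 0>, <0 0 0 2>, <0 0 2 2>, <0 2 0 0>, <0 2 0 2>, <0 2 2 2>, <2 2 0 0>, <2 2 0 2>, <2 2 2 0>, <2 2 2 2>
claimed∖SC = {<0 0 2 0>}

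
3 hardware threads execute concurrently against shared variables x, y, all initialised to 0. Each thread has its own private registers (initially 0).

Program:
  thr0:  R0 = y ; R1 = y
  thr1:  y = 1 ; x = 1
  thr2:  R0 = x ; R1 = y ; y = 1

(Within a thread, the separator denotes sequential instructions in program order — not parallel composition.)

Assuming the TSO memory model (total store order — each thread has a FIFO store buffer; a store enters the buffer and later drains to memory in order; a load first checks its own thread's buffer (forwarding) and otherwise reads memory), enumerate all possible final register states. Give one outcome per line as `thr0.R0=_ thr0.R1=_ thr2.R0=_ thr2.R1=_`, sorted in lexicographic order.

outcome vector order: (thr0.R0,thr0.R1,thr2.R0,thr2.R1)
|TSO outcomes| = 9

thr0.R0=0 thr0.R1=0 thr2.R0=0 thr2.R1=0
thr0.R0=0 thr0.R1=0 thr2.R0=0 thr2.R1=1
thr0.R0=0 thr0.R1=0 thr2.R0=1 thr2.R1=1
thr0.R0=0 thr0.R1=1 thr2.R0=0 thr2.R1=0
thr0.R0=0 thr0.R1=1 thr2.R0=0 thr2.R1=1
thr0.R0=0 thr0.R1=1 thr2.R0=1 thr2.R1=1
thr0.R0=1 thr0.R1=1 thr2.R0=0 thr2.R1=0
thr0.R0=1 thr0.R1=1 thr2.R0=0 thr2.R1=1
thr0.R0=1 thr0.R1=1 thr2.R0=1 thr2.R1=1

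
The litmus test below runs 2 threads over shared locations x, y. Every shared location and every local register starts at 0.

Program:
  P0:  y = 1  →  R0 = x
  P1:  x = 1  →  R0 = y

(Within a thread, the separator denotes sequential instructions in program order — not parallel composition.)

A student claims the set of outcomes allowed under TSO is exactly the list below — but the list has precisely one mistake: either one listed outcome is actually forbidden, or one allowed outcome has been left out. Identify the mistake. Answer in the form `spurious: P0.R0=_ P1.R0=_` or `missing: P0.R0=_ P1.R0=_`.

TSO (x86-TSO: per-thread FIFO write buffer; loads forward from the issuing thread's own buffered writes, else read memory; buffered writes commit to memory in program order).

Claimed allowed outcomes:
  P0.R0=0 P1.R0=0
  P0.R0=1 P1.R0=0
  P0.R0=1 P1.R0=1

missing: P0.R0=0 P1.R0=1

outcome vector order: (P0.R0,P1.R0)
TSO (4): <0 0>, <0 1>, <1 0>, <1 1>
TSO∖claimed = {<0 1>}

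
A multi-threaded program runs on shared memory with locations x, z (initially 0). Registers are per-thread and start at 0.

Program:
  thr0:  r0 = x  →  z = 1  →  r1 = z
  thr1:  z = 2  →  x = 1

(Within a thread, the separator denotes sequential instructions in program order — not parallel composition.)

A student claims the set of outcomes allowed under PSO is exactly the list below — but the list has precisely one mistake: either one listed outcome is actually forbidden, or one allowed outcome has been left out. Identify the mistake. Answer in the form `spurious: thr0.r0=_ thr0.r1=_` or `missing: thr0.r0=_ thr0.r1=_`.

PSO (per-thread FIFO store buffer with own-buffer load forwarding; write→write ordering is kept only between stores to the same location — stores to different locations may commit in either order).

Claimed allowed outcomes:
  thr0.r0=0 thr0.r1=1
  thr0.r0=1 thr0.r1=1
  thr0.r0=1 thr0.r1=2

outcome vector order: (thr0.r0,thr0.r1)
PSO: 4 outcomes — {0/1; 0/2; 1/1; 1/2}
PSO∖claimed = {0/2}

missing: thr0.r0=0 thr0.r1=2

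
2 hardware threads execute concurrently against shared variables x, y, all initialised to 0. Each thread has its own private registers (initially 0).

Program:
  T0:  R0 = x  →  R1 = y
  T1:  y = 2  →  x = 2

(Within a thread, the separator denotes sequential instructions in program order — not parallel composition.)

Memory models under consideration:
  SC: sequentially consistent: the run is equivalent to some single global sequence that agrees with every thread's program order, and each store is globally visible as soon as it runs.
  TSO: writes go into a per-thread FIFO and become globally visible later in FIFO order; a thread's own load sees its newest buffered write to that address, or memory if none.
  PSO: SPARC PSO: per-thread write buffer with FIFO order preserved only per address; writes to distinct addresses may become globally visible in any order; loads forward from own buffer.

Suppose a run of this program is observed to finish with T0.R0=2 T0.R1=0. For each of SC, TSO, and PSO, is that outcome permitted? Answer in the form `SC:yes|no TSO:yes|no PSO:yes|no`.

SC:no TSO:no PSO:yes

outcome vector order: (T0.R0,T0.R1)
SC (3): (0,0), (0,2), (2,2)
TSO (3): (0,0), (0,2), (2,2)
PSO (4): (0,0), (0,2), (2,0), (2,2)
target (2,0) ∈ {PSO}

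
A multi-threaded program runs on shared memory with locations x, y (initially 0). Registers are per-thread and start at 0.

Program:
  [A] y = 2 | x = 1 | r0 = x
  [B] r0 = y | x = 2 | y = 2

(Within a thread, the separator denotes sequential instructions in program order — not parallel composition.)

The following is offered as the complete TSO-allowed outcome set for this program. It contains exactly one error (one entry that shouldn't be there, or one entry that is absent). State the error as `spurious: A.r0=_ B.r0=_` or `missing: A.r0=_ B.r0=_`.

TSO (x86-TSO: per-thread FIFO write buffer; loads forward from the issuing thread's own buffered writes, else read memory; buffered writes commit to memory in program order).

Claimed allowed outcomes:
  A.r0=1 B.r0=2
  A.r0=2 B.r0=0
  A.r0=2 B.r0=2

missing: A.r0=1 B.r0=0

outcome vector order: (A.r0,B.r0)
TSO (4): <1 0>; <1 2>; <2 0>; <2 2>
TSO∖claimed = {<1 0>}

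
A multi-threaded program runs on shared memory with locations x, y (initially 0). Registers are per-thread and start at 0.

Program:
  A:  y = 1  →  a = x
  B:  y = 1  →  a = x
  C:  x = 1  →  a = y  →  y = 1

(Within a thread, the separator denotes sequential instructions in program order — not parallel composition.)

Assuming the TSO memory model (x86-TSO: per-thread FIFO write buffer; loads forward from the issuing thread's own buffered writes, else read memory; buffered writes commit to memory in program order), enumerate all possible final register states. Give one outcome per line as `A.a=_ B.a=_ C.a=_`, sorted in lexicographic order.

A.a=0 B.a=0 C.a=0
A.a=0 B.a=0 C.a=1
A.a=0 B.a=1 C.a=0
A.a=0 B.a=1 C.a=1
A.a=1 B.a=0 C.a=0
A.a=1 B.a=0 C.a=1
A.a=1 B.a=1 C.a=0
A.a=1 B.a=1 C.a=1

outcome vector order: (A.a,B.a,C.a)
|TSO outcomes| = 8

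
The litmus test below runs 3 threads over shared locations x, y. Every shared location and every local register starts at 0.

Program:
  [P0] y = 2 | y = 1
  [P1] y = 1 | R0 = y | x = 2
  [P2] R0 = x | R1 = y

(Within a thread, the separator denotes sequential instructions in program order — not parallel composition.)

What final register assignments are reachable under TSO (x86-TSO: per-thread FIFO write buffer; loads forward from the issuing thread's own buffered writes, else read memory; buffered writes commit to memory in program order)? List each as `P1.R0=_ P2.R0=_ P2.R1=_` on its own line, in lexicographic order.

P1.R0=1 P2.R0=0 P2.R1=0
P1.R0=1 P2.R0=0 P2.R1=1
P1.R0=1 P2.R0=0 P2.R1=2
P1.R0=1 P2.R0=2 P2.R1=1
P1.R0=1 P2.R0=2 P2.R1=2
P1.R0=2 P2.R0=0 P2.R1=0
P1.R0=2 P2.R0=0 P2.R1=1
P1.R0=2 P2.R0=0 P2.R1=2
P1.R0=2 P2.R0=2 P2.R1=1
P1.R0=2 P2.R0=2 P2.R1=2

outcome vector order: (P1.R0,P2.R0,P2.R1)
|TSO outcomes| = 10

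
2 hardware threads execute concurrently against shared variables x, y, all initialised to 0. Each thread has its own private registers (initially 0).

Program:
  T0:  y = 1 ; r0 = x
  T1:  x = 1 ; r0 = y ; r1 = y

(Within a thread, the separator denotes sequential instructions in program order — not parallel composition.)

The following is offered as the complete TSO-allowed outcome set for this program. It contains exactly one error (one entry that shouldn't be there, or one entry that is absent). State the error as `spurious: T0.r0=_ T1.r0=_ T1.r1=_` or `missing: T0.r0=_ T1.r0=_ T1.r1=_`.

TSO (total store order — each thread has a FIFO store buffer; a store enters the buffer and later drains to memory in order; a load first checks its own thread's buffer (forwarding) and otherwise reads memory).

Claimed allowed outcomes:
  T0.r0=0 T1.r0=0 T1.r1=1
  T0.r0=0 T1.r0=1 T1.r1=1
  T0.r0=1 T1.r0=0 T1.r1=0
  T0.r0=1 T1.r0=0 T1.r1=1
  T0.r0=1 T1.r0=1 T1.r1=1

outcome vector order: (T0.r0,T1.r0,T1.r1)
TSO: 6 outcomes — {(0,0,0) (0,0,1) (0,1,1) (1,0,0) (1,0,1) (1,1,1)}
TSO∖claimed = {(0,0,0)}

missing: T0.r0=0 T1.r0=0 T1.r1=0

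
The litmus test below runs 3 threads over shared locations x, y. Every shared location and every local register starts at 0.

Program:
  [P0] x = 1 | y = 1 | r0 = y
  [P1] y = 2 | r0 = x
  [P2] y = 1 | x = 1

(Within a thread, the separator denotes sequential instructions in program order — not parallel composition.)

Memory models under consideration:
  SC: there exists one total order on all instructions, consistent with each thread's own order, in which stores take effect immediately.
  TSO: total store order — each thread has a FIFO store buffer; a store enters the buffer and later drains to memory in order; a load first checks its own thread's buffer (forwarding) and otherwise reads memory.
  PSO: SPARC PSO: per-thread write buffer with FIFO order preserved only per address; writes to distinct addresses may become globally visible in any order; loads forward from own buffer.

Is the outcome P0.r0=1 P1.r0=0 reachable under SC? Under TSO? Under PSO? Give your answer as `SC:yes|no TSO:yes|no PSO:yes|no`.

outcome vector order: (P0.r0,P1.r0)
[SC] allowed = {(1,0), (1,1), (2,1)}
[TSO] allowed = {(1,0), (1,1), (2,0), (2,1)}
[PSO] allowed = {(1,0), (1,1), (2,0), (2,1)}
target (1,0) ∈ {SC,TSO,PSO}

SC:yes TSO:yes PSO:yes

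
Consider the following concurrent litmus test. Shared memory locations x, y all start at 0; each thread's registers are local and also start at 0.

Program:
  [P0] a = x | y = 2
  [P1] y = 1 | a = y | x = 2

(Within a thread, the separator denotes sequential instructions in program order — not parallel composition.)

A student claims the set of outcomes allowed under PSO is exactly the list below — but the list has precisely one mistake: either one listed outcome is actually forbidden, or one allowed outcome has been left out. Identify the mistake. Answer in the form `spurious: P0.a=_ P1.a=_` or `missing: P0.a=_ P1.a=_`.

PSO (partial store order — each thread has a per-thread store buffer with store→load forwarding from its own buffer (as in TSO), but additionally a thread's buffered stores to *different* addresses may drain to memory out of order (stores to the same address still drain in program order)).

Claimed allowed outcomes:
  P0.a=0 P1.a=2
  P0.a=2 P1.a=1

outcome vector order: (P0.a,P1.a)
under PSO → (0,1); (0,2); (2,1)
PSO∖claimed = {(0,1)}

missing: P0.a=0 P1.a=1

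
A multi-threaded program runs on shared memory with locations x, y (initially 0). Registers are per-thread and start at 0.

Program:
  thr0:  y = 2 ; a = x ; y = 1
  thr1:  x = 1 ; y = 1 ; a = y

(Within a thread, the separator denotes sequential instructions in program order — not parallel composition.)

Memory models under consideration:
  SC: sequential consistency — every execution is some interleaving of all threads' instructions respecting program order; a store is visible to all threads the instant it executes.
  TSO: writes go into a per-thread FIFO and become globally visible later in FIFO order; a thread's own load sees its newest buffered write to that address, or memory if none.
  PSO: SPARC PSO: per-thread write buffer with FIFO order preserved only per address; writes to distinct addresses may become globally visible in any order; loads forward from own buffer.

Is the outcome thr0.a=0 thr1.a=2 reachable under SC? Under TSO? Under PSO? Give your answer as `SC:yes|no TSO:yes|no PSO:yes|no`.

SC:no TSO:yes PSO:yes

outcome vector order: (thr0.a,thr1.a)
SC (3): <0 1>; <1 1>; <1 2>
TSO (4): <0 1>; <0 2>; <1 1>; <1 2>
PSO (4): <0 1>; <0 2>; <1 1>; <1 2>
target <0 2> ∈ {TSO,PSO}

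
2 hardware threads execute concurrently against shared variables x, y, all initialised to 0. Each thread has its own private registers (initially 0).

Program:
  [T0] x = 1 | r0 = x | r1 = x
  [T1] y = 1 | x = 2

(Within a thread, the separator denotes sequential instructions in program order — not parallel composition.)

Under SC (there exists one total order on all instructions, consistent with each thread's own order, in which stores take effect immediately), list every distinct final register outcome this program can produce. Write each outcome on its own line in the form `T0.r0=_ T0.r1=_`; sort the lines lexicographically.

T0.r0=1 T0.r1=1
T0.r0=1 T0.r1=2
T0.r0=2 T0.r1=2

outcome vector order: (T0.r0,T0.r1)
|SC outcomes| = 3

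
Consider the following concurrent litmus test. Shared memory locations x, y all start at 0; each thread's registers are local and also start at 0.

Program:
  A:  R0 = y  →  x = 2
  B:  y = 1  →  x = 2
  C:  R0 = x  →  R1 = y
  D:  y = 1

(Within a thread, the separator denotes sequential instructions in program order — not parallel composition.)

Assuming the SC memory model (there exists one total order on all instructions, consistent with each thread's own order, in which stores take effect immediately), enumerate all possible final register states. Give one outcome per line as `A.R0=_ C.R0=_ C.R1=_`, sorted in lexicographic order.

A.R0=0 C.R0=0 C.R1=0
A.R0=0 C.R0=0 C.R1=1
A.R0=0 C.R0=2 C.R1=0
A.R0=0 C.R0=2 C.R1=1
A.R0=1 C.R0=0 C.R1=0
A.R0=1 C.R0=0 C.R1=1
A.R0=1 C.R0=2 C.R1=1

outcome vector order: (A.R0,C.R0,C.R1)
|SC outcomes| = 7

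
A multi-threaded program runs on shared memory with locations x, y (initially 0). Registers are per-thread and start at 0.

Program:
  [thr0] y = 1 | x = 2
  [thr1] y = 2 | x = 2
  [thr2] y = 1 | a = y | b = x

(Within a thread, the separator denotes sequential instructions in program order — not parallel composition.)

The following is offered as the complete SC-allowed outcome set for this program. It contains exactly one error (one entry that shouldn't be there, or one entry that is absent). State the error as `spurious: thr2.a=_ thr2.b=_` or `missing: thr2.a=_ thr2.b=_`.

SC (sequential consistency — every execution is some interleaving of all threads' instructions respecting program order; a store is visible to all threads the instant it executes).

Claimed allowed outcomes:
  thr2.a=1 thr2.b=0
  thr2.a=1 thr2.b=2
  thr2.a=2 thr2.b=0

outcome vector order: (thr2.a,thr2.b)
SC (4): (1,0); (1,2); (2,0); (2,2)
SC∖claimed = {(2,2)}

missing: thr2.a=2 thr2.b=2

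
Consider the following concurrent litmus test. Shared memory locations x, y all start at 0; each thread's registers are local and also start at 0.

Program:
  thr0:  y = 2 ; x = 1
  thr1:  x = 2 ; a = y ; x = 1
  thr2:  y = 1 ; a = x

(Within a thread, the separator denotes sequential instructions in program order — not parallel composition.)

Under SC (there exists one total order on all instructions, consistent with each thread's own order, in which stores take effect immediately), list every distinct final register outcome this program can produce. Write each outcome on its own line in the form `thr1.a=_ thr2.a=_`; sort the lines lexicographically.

outcome vector order: (thr1.a,thr2.a)
|SC outcomes| = 8

thr1.a=0 thr2.a=1
thr1.a=0 thr2.a=2
thr1.a=1 thr2.a=0
thr1.a=1 thr2.a=1
thr1.a=1 thr2.a=2
thr1.a=2 thr2.a=0
thr1.a=2 thr2.a=1
thr1.a=2 thr2.a=2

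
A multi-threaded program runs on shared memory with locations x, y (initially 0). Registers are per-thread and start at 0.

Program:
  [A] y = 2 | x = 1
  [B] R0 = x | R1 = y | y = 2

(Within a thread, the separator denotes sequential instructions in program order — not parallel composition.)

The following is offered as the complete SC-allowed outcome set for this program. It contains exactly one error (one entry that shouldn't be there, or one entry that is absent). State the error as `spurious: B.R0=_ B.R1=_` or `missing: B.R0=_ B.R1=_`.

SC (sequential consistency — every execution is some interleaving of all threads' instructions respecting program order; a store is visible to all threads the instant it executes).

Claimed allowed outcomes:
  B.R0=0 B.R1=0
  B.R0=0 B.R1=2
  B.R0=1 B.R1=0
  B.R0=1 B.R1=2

spurious: B.R0=1 B.R1=0

outcome vector order: (B.R0,B.R1)
under SC → 00 02 12
claimed∖SC = {10}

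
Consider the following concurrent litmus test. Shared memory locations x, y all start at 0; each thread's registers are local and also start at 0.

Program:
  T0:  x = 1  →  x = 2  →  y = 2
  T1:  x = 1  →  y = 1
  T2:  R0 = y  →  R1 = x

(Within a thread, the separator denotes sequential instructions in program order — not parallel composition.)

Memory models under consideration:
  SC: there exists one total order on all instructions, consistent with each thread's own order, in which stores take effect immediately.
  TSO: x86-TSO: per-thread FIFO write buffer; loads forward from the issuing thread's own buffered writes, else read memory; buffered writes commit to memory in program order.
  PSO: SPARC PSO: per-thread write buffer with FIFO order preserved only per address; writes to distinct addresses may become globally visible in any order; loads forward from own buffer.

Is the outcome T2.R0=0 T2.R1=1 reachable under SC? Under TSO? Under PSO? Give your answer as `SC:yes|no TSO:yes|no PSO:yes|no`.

SC:yes TSO:yes PSO:yes

outcome vector order: (T2.R0,T2.R1)
[SC] allowed = {00; 01; 02; 11; 12; 21; 22}
[TSO] allowed = {00; 01; 02; 11; 12; 21; 22}
[PSO] allowed = {00; 01; 02; 10; 11; 12; 20; 21; 22}
target 01 ∈ {SC,TSO,PSO}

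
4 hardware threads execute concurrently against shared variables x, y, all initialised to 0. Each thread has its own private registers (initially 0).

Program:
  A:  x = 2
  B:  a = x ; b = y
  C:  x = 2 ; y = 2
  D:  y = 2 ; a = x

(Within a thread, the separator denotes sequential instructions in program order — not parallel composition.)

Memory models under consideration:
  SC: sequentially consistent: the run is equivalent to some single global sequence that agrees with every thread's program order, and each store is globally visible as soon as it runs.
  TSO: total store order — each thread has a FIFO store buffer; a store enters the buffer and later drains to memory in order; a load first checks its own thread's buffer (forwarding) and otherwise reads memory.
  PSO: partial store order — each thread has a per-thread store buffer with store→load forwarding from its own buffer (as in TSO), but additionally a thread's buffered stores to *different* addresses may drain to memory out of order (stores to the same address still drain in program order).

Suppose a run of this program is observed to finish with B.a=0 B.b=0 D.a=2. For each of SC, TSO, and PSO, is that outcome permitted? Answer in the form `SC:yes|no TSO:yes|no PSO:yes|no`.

SC:yes TSO:yes PSO:yes

outcome vector order: (B.a,B.b,D.a)
SC: 7 outcomes — {000 002 020 022 202 220 222}
TSO: 8 outcomes — {000 002 020 022 200 202 220 222}
PSO: 8 outcomes — {000 002 020 022 200 202 220 222}
target 002 ∈ {SC,TSO,PSO}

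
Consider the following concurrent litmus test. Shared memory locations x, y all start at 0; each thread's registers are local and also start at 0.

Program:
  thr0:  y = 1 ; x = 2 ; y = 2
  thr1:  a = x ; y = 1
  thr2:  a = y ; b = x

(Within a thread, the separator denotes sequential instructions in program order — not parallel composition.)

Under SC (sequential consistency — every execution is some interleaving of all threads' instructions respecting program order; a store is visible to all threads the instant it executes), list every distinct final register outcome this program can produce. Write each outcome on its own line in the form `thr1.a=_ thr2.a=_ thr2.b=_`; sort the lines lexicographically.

outcome vector order: (thr1.a,thr2.a,thr2.b)
|SC outcomes| = 10

thr1.a=0 thr2.a=0 thr2.b=0
thr1.a=0 thr2.a=0 thr2.b=2
thr1.a=0 thr2.a=1 thr2.b=0
thr1.a=0 thr2.a=1 thr2.b=2
thr1.a=0 thr2.a=2 thr2.b=2
thr1.a=2 thr2.a=0 thr2.b=0
thr1.a=2 thr2.a=0 thr2.b=2
thr1.a=2 thr2.a=1 thr2.b=0
thr1.a=2 thr2.a=1 thr2.b=2
thr1.a=2 thr2.a=2 thr2.b=2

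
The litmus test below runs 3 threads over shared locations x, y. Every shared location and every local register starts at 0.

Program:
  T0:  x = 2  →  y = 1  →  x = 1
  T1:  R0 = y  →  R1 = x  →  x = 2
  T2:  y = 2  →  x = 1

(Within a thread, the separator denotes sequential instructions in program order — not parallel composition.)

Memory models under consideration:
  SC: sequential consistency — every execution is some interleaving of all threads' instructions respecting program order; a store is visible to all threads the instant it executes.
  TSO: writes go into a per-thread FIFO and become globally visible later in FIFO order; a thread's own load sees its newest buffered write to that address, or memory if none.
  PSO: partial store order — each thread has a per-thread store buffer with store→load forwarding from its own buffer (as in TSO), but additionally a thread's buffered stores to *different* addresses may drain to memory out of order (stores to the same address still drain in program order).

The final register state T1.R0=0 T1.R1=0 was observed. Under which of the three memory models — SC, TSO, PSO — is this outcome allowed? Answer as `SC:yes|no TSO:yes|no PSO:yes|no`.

outcome vector order: (T1.R0,T1.R1)
[SC] allowed = {00; 01; 02; 11; 12; 20; 21; 22}
[TSO] allowed = {00; 01; 02; 11; 12; 20; 21; 22}
[PSO] allowed = {00; 01; 02; 10; 11; 12; 20; 21; 22}
target 00 ∈ {SC,TSO,PSO}

SC:yes TSO:yes PSO:yes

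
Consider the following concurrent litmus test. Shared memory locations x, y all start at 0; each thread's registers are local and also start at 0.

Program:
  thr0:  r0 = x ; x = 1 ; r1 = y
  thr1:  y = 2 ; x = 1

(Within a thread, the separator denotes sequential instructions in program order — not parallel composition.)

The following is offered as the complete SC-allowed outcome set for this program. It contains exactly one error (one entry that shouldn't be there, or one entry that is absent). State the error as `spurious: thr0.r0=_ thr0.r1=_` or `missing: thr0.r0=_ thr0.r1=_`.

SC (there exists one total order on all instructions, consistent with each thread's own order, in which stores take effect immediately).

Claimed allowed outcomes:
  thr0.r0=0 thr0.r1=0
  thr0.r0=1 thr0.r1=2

missing: thr0.r0=0 thr0.r1=2

outcome vector order: (thr0.r0,thr0.r1)
SC (3): (0,0); (0,2); (1,2)
SC∖claimed = {(0,2)}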